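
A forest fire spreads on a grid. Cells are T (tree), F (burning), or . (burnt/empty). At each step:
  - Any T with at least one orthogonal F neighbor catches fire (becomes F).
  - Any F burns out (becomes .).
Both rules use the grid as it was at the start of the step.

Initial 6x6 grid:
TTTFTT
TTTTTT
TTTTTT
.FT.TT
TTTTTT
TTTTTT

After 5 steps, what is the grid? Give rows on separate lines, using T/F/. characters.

Step 1: 6 trees catch fire, 2 burn out
  TTF.FT
  TTTFTT
  TFTTTT
  ..F.TT
  TFTTTT
  TTTTTT
Step 2: 11 trees catch fire, 6 burn out
  TF...F
  TFF.FT
  F.FFTT
  ....TT
  F.FTTT
  TFTTTT
Step 3: 7 trees catch fire, 11 burn out
  F.....
  F....F
  ....FT
  ....TT
  ...FTT
  F.FTTT
Step 4: 4 trees catch fire, 7 burn out
  ......
  ......
  .....F
  ....FT
  ....FT
  ...FTT
Step 5: 3 trees catch fire, 4 burn out
  ......
  ......
  ......
  .....F
  .....F
  ....FT

......
......
......
.....F
.....F
....FT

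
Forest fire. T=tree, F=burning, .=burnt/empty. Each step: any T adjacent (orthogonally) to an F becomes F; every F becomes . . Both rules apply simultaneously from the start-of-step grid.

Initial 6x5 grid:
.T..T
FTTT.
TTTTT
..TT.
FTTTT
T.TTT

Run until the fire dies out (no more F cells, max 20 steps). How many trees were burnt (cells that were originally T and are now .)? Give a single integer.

Step 1: +4 fires, +2 burnt (F count now 4)
Step 2: +4 fires, +4 burnt (F count now 4)
Step 3: +5 fires, +4 burnt (F count now 5)
Step 4: +4 fires, +5 burnt (F count now 4)
Step 5: +2 fires, +4 burnt (F count now 2)
Step 6: +0 fires, +2 burnt (F count now 0)
Fire out after step 6
Initially T: 20, now '.': 29
Total burnt (originally-T cells now '.'): 19

Answer: 19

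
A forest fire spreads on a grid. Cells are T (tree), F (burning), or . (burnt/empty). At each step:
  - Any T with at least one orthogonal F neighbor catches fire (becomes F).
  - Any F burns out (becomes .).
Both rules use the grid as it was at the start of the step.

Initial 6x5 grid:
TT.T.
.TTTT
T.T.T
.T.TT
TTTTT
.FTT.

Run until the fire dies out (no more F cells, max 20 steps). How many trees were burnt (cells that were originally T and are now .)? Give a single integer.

Step 1: +2 fires, +1 burnt (F count now 2)
Step 2: +4 fires, +2 burnt (F count now 4)
Step 3: +1 fires, +4 burnt (F count now 1)
Step 4: +2 fires, +1 burnt (F count now 2)
Step 5: +1 fires, +2 burnt (F count now 1)
Step 6: +1 fires, +1 burnt (F count now 1)
Step 7: +1 fires, +1 burnt (F count now 1)
Step 8: +1 fires, +1 burnt (F count now 1)
Step 9: +2 fires, +1 burnt (F count now 2)
Step 10: +2 fires, +2 burnt (F count now 2)
Step 11: +1 fires, +2 burnt (F count now 1)
Step 12: +1 fires, +1 burnt (F count now 1)
Step 13: +0 fires, +1 burnt (F count now 0)
Fire out after step 13
Initially T: 20, now '.': 29
Total burnt (originally-T cells now '.'): 19

Answer: 19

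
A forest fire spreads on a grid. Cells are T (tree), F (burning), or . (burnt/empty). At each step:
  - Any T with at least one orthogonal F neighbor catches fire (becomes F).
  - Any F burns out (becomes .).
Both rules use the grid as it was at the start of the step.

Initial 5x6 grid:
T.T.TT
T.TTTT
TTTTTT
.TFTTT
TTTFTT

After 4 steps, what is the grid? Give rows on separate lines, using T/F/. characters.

Step 1: 5 trees catch fire, 2 burn out
  T.T.TT
  T.TTTT
  TTFTTT
  .F.FTT
  TTF.FT
Step 2: 6 trees catch fire, 5 burn out
  T.T.TT
  T.FTTT
  TF.FTT
  ....FT
  TF...F
Step 3: 6 trees catch fire, 6 burn out
  T.F.TT
  T..FTT
  F...FT
  .....F
  F.....
Step 4: 3 trees catch fire, 6 burn out
  T...TT
  F...FT
  .....F
  ......
  ......

T...TT
F...FT
.....F
......
......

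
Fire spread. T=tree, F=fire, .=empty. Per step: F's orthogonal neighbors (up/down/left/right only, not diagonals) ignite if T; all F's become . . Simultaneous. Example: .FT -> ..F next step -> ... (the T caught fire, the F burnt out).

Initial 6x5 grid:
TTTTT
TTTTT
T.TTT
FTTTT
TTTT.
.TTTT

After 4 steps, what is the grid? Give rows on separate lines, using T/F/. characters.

Step 1: 3 trees catch fire, 1 burn out
  TTTTT
  TTTTT
  F.TTT
  .FTTT
  FTTT.
  .TTTT
Step 2: 3 trees catch fire, 3 burn out
  TTTTT
  FTTTT
  ..TTT
  ..FTT
  .FTT.
  .TTTT
Step 3: 6 trees catch fire, 3 burn out
  FTTTT
  .FTTT
  ..FTT
  ...FT
  ..FT.
  .FTTT
Step 4: 6 trees catch fire, 6 burn out
  .FTTT
  ..FTT
  ...FT
  ....F
  ...F.
  ..FTT

.FTTT
..FTT
...FT
....F
...F.
..FTT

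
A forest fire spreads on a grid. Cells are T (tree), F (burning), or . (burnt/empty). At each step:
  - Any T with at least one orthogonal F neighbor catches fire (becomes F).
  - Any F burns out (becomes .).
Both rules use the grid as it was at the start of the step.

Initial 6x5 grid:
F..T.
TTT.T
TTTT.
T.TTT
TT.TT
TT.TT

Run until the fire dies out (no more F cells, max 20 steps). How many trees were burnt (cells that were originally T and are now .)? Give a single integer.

Step 1: +1 fires, +1 burnt (F count now 1)
Step 2: +2 fires, +1 burnt (F count now 2)
Step 3: +3 fires, +2 burnt (F count now 3)
Step 4: +2 fires, +3 burnt (F count now 2)
Step 5: +4 fires, +2 burnt (F count now 4)
Step 6: +2 fires, +4 burnt (F count now 2)
Step 7: +2 fires, +2 burnt (F count now 2)
Step 8: +2 fires, +2 burnt (F count now 2)
Step 9: +1 fires, +2 burnt (F count now 1)
Step 10: +0 fires, +1 burnt (F count now 0)
Fire out after step 10
Initially T: 21, now '.': 28
Total burnt (originally-T cells now '.'): 19

Answer: 19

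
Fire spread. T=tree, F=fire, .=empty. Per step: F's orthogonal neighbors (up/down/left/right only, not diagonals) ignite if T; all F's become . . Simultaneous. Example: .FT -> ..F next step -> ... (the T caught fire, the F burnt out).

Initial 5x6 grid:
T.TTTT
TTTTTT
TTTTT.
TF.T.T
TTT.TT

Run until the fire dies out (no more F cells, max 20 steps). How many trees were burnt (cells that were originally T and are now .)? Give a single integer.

Answer: 21

Derivation:
Step 1: +3 fires, +1 burnt (F count now 3)
Step 2: +5 fires, +3 burnt (F count now 5)
Step 3: +3 fires, +5 burnt (F count now 3)
Step 4: +5 fires, +3 burnt (F count now 5)
Step 5: +2 fires, +5 burnt (F count now 2)
Step 6: +2 fires, +2 burnt (F count now 2)
Step 7: +1 fires, +2 burnt (F count now 1)
Step 8: +0 fires, +1 burnt (F count now 0)
Fire out after step 8
Initially T: 24, now '.': 27
Total burnt (originally-T cells now '.'): 21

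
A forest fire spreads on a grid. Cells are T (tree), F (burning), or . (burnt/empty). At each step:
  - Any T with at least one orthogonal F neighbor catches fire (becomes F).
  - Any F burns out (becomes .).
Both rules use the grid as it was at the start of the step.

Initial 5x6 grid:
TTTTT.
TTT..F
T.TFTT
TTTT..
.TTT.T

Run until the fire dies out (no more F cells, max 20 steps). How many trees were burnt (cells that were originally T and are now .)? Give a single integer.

Answer: 19

Derivation:
Step 1: +4 fires, +2 burnt (F count now 4)
Step 2: +3 fires, +4 burnt (F count now 3)
Step 3: +4 fires, +3 burnt (F count now 4)
Step 4: +5 fires, +4 burnt (F count now 5)
Step 5: +3 fires, +5 burnt (F count now 3)
Step 6: +0 fires, +3 burnt (F count now 0)
Fire out after step 6
Initially T: 20, now '.': 29
Total burnt (originally-T cells now '.'): 19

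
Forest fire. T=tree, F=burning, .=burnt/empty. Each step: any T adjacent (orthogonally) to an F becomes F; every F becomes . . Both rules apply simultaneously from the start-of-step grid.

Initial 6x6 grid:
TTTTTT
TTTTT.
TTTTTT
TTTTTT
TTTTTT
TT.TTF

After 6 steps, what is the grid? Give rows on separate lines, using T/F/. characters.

Step 1: 2 trees catch fire, 1 burn out
  TTTTTT
  TTTTT.
  TTTTTT
  TTTTTT
  TTTTTF
  TT.TF.
Step 2: 3 trees catch fire, 2 burn out
  TTTTTT
  TTTTT.
  TTTTTT
  TTTTTF
  TTTTF.
  TT.F..
Step 3: 3 trees catch fire, 3 burn out
  TTTTTT
  TTTTT.
  TTTTTF
  TTTTF.
  TTTF..
  TT....
Step 4: 3 trees catch fire, 3 burn out
  TTTTTT
  TTTTT.
  TTTTF.
  TTTF..
  TTF...
  TT....
Step 5: 4 trees catch fire, 3 burn out
  TTTTTT
  TTTTF.
  TTTF..
  TTF...
  TF....
  TT....
Step 6: 6 trees catch fire, 4 burn out
  TTTTFT
  TTTF..
  TTF...
  TF....
  F.....
  TF....

TTTTFT
TTTF..
TTF...
TF....
F.....
TF....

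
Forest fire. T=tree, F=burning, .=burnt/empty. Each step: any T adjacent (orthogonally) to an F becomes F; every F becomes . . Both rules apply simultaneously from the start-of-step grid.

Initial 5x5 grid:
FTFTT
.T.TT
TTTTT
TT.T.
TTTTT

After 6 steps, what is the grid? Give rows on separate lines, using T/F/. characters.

Step 1: 2 trees catch fire, 2 burn out
  .F.FT
  .T.TT
  TTTTT
  TT.T.
  TTTTT
Step 2: 3 trees catch fire, 2 burn out
  ....F
  .F.FT
  TTTTT
  TT.T.
  TTTTT
Step 3: 3 trees catch fire, 3 burn out
  .....
  ....F
  TFTFT
  TT.T.
  TTTTT
Step 4: 5 trees catch fire, 3 burn out
  .....
  .....
  F.F.F
  TF.F.
  TTTTT
Step 5: 3 trees catch fire, 5 burn out
  .....
  .....
  .....
  F....
  TFTFT
Step 6: 3 trees catch fire, 3 burn out
  .....
  .....
  .....
  .....
  F.F.F

.....
.....
.....
.....
F.F.F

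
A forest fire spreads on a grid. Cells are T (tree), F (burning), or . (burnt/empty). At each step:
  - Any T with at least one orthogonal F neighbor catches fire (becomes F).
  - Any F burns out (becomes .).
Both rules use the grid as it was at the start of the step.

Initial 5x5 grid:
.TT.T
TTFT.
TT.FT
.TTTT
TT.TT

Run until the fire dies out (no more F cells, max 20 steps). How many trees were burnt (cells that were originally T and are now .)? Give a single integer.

Answer: 16

Derivation:
Step 1: +5 fires, +2 burnt (F count now 5)
Step 2: +6 fires, +5 burnt (F count now 6)
Step 3: +3 fires, +6 burnt (F count now 3)
Step 4: +1 fires, +3 burnt (F count now 1)
Step 5: +1 fires, +1 burnt (F count now 1)
Step 6: +0 fires, +1 burnt (F count now 0)
Fire out after step 6
Initially T: 17, now '.': 24
Total burnt (originally-T cells now '.'): 16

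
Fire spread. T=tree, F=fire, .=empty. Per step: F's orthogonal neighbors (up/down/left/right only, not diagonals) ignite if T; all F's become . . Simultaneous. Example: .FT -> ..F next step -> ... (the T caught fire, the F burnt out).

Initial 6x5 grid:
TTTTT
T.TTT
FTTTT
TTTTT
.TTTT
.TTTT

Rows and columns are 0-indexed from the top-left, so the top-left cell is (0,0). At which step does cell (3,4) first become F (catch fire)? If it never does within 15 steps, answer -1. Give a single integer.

Step 1: cell (3,4)='T' (+3 fires, +1 burnt)
Step 2: cell (3,4)='T' (+3 fires, +3 burnt)
Step 3: cell (3,4)='T' (+5 fires, +3 burnt)
Step 4: cell (3,4)='T' (+6 fires, +5 burnt)
Step 5: cell (3,4)='F' (+5 fires, +6 burnt)
  -> target ignites at step 5
Step 6: cell (3,4)='.' (+3 fires, +5 burnt)
Step 7: cell (3,4)='.' (+1 fires, +3 burnt)
Step 8: cell (3,4)='.' (+0 fires, +1 burnt)
  fire out at step 8

5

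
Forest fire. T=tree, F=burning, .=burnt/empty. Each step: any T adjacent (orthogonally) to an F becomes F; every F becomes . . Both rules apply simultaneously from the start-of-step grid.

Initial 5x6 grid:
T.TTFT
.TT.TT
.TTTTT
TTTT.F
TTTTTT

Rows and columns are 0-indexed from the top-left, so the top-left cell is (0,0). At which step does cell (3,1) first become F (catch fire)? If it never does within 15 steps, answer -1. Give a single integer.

Step 1: cell (3,1)='T' (+5 fires, +2 burnt)
Step 2: cell (3,1)='T' (+4 fires, +5 burnt)
Step 3: cell (3,1)='T' (+3 fires, +4 burnt)
Step 4: cell (3,1)='T' (+4 fires, +3 burnt)
Step 5: cell (3,1)='T' (+3 fires, +4 burnt)
Step 6: cell (3,1)='F' (+2 fires, +3 burnt)
  -> target ignites at step 6
Step 7: cell (3,1)='.' (+1 fires, +2 burnt)
Step 8: cell (3,1)='.' (+0 fires, +1 burnt)
  fire out at step 8

6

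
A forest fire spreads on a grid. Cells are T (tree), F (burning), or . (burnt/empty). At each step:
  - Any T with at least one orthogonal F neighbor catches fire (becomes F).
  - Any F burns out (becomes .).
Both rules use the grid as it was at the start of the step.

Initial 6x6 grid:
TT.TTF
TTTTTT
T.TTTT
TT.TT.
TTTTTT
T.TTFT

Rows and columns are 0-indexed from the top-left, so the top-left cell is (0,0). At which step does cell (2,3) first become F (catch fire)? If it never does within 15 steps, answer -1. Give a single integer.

Step 1: cell (2,3)='T' (+5 fires, +2 burnt)
Step 2: cell (2,3)='T' (+7 fires, +5 burnt)
Step 3: cell (2,3)='T' (+4 fires, +7 burnt)
Step 4: cell (2,3)='F' (+3 fires, +4 burnt)
  -> target ignites at step 4
Step 5: cell (2,3)='.' (+4 fires, +3 burnt)
Step 6: cell (2,3)='.' (+4 fires, +4 burnt)
Step 7: cell (2,3)='.' (+2 fires, +4 burnt)
Step 8: cell (2,3)='.' (+0 fires, +2 burnt)
  fire out at step 8

4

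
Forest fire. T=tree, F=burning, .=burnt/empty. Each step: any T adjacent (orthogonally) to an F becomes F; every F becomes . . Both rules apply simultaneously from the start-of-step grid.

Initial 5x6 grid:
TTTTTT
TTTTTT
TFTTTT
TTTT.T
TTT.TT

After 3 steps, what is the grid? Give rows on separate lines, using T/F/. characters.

Step 1: 4 trees catch fire, 1 burn out
  TTTTTT
  TFTTTT
  F.FTTT
  TFTT.T
  TTT.TT
Step 2: 7 trees catch fire, 4 burn out
  TFTTTT
  F.FTTT
  ...FTT
  F.FT.T
  TFT.TT
Step 3: 7 trees catch fire, 7 burn out
  F.FTTT
  ...FTT
  ....FT
  ...F.T
  F.F.TT

F.FTTT
...FTT
....FT
...F.T
F.F.TT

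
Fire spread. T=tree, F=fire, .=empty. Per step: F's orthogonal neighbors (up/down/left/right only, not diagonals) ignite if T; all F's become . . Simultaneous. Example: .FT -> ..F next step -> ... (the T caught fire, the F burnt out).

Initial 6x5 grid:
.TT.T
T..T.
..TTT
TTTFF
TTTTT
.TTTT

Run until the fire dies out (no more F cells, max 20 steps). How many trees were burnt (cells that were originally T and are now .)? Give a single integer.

Answer: 16

Derivation:
Step 1: +5 fires, +2 burnt (F count now 5)
Step 2: +6 fires, +5 burnt (F count now 6)
Step 3: +3 fires, +6 burnt (F count now 3)
Step 4: +2 fires, +3 burnt (F count now 2)
Step 5: +0 fires, +2 burnt (F count now 0)
Fire out after step 5
Initially T: 20, now '.': 26
Total burnt (originally-T cells now '.'): 16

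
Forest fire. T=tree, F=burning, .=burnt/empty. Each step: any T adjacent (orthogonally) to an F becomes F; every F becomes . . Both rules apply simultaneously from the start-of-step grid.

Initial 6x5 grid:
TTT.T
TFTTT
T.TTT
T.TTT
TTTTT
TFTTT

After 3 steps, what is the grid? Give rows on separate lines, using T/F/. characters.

Step 1: 6 trees catch fire, 2 burn out
  TFT.T
  F.FTT
  T.TTT
  T.TTT
  TFTTT
  F.FTT
Step 2: 8 trees catch fire, 6 burn out
  F.F.T
  ...FT
  F.FTT
  T.TTT
  F.FTT
  ...FT
Step 3: 6 trees catch fire, 8 burn out
  ....T
  ....F
  ...FT
  F.FTT
  ...FT
  ....F

....T
....F
...FT
F.FTT
...FT
....F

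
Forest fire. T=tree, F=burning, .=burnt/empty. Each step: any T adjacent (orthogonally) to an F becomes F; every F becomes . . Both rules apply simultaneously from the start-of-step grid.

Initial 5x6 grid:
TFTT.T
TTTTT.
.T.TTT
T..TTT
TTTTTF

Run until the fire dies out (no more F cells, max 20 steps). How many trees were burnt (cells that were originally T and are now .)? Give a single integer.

Step 1: +5 fires, +2 burnt (F count now 5)
Step 2: +7 fires, +5 burnt (F count now 7)
Step 3: +4 fires, +7 burnt (F count now 4)
Step 4: +3 fires, +4 burnt (F count now 3)
Step 5: +1 fires, +3 burnt (F count now 1)
Step 6: +1 fires, +1 burnt (F count now 1)
Step 7: +0 fires, +1 burnt (F count now 0)
Fire out after step 7
Initially T: 22, now '.': 29
Total burnt (originally-T cells now '.'): 21

Answer: 21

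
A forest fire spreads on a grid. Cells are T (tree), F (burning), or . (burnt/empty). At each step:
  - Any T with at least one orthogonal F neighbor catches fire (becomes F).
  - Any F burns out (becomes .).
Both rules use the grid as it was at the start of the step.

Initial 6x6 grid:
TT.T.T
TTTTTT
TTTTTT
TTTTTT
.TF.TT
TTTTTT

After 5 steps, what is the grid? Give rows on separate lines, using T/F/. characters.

Step 1: 3 trees catch fire, 1 burn out
  TT.T.T
  TTTTTT
  TTTTTT
  TTFTTT
  .F..TT
  TTFTTT
Step 2: 5 trees catch fire, 3 burn out
  TT.T.T
  TTTTTT
  TTFTTT
  TF.FTT
  ....TT
  TF.FTT
Step 3: 7 trees catch fire, 5 burn out
  TT.T.T
  TTFTTT
  TF.FTT
  F...FT
  ....TT
  F...FT
Step 4: 7 trees catch fire, 7 burn out
  TT.T.T
  TF.FTT
  F...FT
  .....F
  ....FT
  .....F
Step 5: 6 trees catch fire, 7 burn out
  TF.F.T
  F...FT
  .....F
  ......
  .....F
  ......

TF.F.T
F...FT
.....F
......
.....F
......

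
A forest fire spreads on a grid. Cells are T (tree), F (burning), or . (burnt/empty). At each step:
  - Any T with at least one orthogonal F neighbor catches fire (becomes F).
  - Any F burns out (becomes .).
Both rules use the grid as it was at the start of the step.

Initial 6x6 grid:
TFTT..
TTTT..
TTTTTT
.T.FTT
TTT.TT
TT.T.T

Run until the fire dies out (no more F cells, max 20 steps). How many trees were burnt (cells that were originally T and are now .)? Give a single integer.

Answer: 24

Derivation:
Step 1: +5 fires, +2 burnt (F count now 5)
Step 2: +9 fires, +5 burnt (F count now 9)
Step 3: +4 fires, +9 burnt (F count now 4)
Step 4: +2 fires, +4 burnt (F count now 2)
Step 5: +3 fires, +2 burnt (F count now 3)
Step 6: +1 fires, +3 burnt (F count now 1)
Step 7: +0 fires, +1 burnt (F count now 0)
Fire out after step 7
Initially T: 25, now '.': 35
Total burnt (originally-T cells now '.'): 24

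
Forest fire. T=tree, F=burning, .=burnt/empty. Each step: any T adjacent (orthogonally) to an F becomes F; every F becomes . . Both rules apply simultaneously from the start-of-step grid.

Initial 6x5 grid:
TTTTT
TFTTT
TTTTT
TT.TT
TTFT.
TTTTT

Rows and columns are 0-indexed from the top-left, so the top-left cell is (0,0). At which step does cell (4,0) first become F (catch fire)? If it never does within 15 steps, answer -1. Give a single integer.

Step 1: cell (4,0)='T' (+7 fires, +2 burnt)
Step 2: cell (4,0)='F' (+10 fires, +7 burnt)
  -> target ignites at step 2
Step 3: cell (4,0)='.' (+7 fires, +10 burnt)
Step 4: cell (4,0)='.' (+2 fires, +7 burnt)
Step 5: cell (4,0)='.' (+0 fires, +2 burnt)
  fire out at step 5

2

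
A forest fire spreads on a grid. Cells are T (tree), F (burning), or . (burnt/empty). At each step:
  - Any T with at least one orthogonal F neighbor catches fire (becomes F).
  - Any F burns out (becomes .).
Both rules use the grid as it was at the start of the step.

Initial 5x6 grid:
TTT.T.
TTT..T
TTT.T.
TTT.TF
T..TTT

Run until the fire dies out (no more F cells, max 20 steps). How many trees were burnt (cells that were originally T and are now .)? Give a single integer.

Answer: 5

Derivation:
Step 1: +2 fires, +1 burnt (F count now 2)
Step 2: +2 fires, +2 burnt (F count now 2)
Step 3: +1 fires, +2 burnt (F count now 1)
Step 4: +0 fires, +1 burnt (F count now 0)
Fire out after step 4
Initially T: 20, now '.': 15
Total burnt (originally-T cells now '.'): 5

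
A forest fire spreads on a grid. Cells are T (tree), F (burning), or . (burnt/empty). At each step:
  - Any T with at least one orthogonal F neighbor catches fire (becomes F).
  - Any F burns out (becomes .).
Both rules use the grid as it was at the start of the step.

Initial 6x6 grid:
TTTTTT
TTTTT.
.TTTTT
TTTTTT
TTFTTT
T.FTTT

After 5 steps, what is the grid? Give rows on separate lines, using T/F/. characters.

Step 1: 4 trees catch fire, 2 burn out
  TTTTTT
  TTTTT.
  .TTTTT
  TTFTTT
  TF.FTT
  T..FTT
Step 2: 6 trees catch fire, 4 burn out
  TTTTTT
  TTTTT.
  .TFTTT
  TF.FTT
  F...FT
  T...FT
Step 3: 8 trees catch fire, 6 burn out
  TTTTTT
  TTFTT.
  .F.FTT
  F...FT
  .....F
  F....F
Step 4: 5 trees catch fire, 8 burn out
  TTFTTT
  TF.FT.
  ....FT
  .....F
  ......
  ......
Step 5: 5 trees catch fire, 5 burn out
  TF.FTT
  F...F.
  .....F
  ......
  ......
  ......

TF.FTT
F...F.
.....F
......
......
......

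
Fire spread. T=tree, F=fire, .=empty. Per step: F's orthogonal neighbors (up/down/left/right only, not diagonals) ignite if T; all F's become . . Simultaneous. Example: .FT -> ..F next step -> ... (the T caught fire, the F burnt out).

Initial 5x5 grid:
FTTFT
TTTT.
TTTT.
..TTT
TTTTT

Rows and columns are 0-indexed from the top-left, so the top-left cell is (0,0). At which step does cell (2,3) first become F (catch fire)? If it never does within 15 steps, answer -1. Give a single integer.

Step 1: cell (2,3)='T' (+5 fires, +2 burnt)
Step 2: cell (2,3)='F' (+4 fires, +5 burnt)
  -> target ignites at step 2
Step 3: cell (2,3)='.' (+3 fires, +4 burnt)
Step 4: cell (2,3)='.' (+3 fires, +3 burnt)
Step 5: cell (2,3)='.' (+2 fires, +3 burnt)
Step 6: cell (2,3)='.' (+1 fires, +2 burnt)
Step 7: cell (2,3)='.' (+1 fires, +1 burnt)
Step 8: cell (2,3)='.' (+0 fires, +1 burnt)
  fire out at step 8

2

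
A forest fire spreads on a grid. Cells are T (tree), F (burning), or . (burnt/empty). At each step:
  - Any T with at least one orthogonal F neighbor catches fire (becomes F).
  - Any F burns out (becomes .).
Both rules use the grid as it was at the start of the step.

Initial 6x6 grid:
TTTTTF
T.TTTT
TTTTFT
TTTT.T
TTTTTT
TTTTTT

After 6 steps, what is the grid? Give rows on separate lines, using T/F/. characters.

Step 1: 5 trees catch fire, 2 burn out
  TTTTF.
  T.TTFF
  TTTF.F
  TTTT.T
  TTTTTT
  TTTTTT
Step 2: 5 trees catch fire, 5 burn out
  TTTF..
  T.TF..
  TTF...
  TTTF.F
  TTTTTT
  TTTTTT
Step 3: 6 trees catch fire, 5 burn out
  TTF...
  T.F...
  TF....
  TTF...
  TTTFTF
  TTTTTT
Step 4: 7 trees catch fire, 6 burn out
  TF....
  T.....
  F.....
  TF....
  TTF.F.
  TTTFTF
Step 5: 6 trees catch fire, 7 burn out
  F.....
  F.....
  ......
  F.....
  TF....
  TTF.F.
Step 6: 2 trees catch fire, 6 burn out
  ......
  ......
  ......
  ......
  F.....
  TF....

......
......
......
......
F.....
TF....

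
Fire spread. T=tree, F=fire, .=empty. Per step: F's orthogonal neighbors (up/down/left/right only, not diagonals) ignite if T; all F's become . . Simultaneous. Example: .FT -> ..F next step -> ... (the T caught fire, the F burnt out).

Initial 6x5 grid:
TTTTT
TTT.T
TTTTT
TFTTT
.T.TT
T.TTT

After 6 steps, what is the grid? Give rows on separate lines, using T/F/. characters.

Step 1: 4 trees catch fire, 1 burn out
  TTTTT
  TTT.T
  TFTTT
  F.FTT
  .F.TT
  T.TTT
Step 2: 4 trees catch fire, 4 burn out
  TTTTT
  TFT.T
  F.FTT
  ...FT
  ...TT
  T.TTT
Step 3: 6 trees catch fire, 4 burn out
  TFTTT
  F.F.T
  ...FT
  ....F
  ...FT
  T.TTT
Step 4: 5 trees catch fire, 6 burn out
  F.FTT
  ....T
  ....F
  .....
  ....F
  T.TFT
Step 5: 4 trees catch fire, 5 burn out
  ...FT
  ....F
  .....
  .....
  .....
  T.F.F
Step 6: 1 trees catch fire, 4 burn out
  ....F
  .....
  .....
  .....
  .....
  T....

....F
.....
.....
.....
.....
T....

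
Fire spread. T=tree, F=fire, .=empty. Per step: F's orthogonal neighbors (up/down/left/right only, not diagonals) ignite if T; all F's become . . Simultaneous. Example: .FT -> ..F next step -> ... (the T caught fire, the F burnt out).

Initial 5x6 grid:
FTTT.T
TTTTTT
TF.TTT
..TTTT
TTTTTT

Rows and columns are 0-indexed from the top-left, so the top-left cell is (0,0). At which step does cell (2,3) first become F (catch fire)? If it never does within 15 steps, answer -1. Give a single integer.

Step 1: cell (2,3)='T' (+4 fires, +2 burnt)
Step 2: cell (2,3)='T' (+2 fires, +4 burnt)
Step 3: cell (2,3)='T' (+2 fires, +2 burnt)
Step 4: cell (2,3)='F' (+2 fires, +2 burnt)
  -> target ignites at step 4
Step 5: cell (2,3)='.' (+3 fires, +2 burnt)
Step 6: cell (2,3)='.' (+5 fires, +3 burnt)
Step 7: cell (2,3)='.' (+3 fires, +5 burnt)
Step 8: cell (2,3)='.' (+2 fires, +3 burnt)
Step 9: cell (2,3)='.' (+1 fires, +2 burnt)
Step 10: cell (2,3)='.' (+0 fires, +1 burnt)
  fire out at step 10

4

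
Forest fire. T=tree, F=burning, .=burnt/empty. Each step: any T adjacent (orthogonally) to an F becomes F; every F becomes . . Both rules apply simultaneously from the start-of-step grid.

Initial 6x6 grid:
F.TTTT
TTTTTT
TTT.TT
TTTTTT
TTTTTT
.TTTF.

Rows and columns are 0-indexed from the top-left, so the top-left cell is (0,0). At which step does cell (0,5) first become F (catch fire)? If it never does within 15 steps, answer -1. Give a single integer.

Step 1: cell (0,5)='T' (+3 fires, +2 burnt)
Step 2: cell (0,5)='T' (+6 fires, +3 burnt)
Step 3: cell (0,5)='T' (+8 fires, +6 burnt)
Step 4: cell (0,5)='T' (+9 fires, +8 burnt)
Step 5: cell (0,5)='T' (+3 fires, +9 burnt)
Step 6: cell (0,5)='F' (+1 fires, +3 burnt)
  -> target ignites at step 6
Step 7: cell (0,5)='.' (+0 fires, +1 burnt)
  fire out at step 7

6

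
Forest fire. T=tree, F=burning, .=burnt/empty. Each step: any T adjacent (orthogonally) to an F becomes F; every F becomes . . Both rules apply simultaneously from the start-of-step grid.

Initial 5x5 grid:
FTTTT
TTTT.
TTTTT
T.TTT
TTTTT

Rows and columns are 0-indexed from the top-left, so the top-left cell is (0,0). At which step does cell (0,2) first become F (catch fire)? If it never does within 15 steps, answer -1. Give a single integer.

Step 1: cell (0,2)='T' (+2 fires, +1 burnt)
Step 2: cell (0,2)='F' (+3 fires, +2 burnt)
  -> target ignites at step 2
Step 3: cell (0,2)='.' (+4 fires, +3 burnt)
Step 4: cell (0,2)='.' (+4 fires, +4 burnt)
Step 5: cell (0,2)='.' (+3 fires, +4 burnt)
Step 6: cell (0,2)='.' (+3 fires, +3 burnt)
Step 7: cell (0,2)='.' (+2 fires, +3 burnt)
Step 8: cell (0,2)='.' (+1 fires, +2 burnt)
Step 9: cell (0,2)='.' (+0 fires, +1 burnt)
  fire out at step 9

2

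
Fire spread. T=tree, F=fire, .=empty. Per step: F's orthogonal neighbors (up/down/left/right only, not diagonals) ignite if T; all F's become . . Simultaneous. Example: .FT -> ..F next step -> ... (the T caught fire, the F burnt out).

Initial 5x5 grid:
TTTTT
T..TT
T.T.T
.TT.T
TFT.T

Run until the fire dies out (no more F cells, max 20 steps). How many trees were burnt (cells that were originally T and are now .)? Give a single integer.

Step 1: +3 fires, +1 burnt (F count now 3)
Step 2: +1 fires, +3 burnt (F count now 1)
Step 3: +1 fires, +1 burnt (F count now 1)
Step 4: +0 fires, +1 burnt (F count now 0)
Fire out after step 4
Initially T: 17, now '.': 13
Total burnt (originally-T cells now '.'): 5

Answer: 5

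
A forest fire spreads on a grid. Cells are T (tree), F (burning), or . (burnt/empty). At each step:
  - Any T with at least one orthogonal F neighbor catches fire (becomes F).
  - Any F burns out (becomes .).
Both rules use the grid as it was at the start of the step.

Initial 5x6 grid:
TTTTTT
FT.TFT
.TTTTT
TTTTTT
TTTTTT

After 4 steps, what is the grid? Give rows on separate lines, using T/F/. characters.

Step 1: 6 trees catch fire, 2 burn out
  FTTTFT
  .F.F.F
  .TTTFT
  TTTTTT
  TTTTTT
Step 2: 7 trees catch fire, 6 burn out
  .FTF.F
  ......
  .FTF.F
  TTTTFT
  TTTTTT
Step 3: 6 trees catch fire, 7 burn out
  ..F...
  ......
  ..F...
  TFTF.F
  TTTTFT
Step 4: 5 trees catch fire, 6 burn out
  ......
  ......
  ......
  F.F...
  TFTF.F

......
......
......
F.F...
TFTF.F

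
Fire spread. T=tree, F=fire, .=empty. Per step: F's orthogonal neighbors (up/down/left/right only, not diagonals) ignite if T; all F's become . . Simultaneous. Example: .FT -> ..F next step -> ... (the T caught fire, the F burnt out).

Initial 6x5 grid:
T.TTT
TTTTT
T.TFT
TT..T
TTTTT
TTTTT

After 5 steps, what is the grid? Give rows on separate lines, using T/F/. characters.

Step 1: 3 trees catch fire, 1 burn out
  T.TTT
  TTTFT
  T.F.F
  TT..T
  TTTTT
  TTTTT
Step 2: 4 trees catch fire, 3 burn out
  T.TFT
  TTF.F
  T....
  TT..F
  TTTTT
  TTTTT
Step 3: 4 trees catch fire, 4 burn out
  T.F.F
  TF...
  T....
  TT...
  TTTTF
  TTTTT
Step 4: 3 trees catch fire, 4 burn out
  T....
  F....
  T....
  TT...
  TTTF.
  TTTTF
Step 5: 4 trees catch fire, 3 burn out
  F....
  .....
  F....
  TT...
  TTF..
  TTTF.

F....
.....
F....
TT...
TTF..
TTTF.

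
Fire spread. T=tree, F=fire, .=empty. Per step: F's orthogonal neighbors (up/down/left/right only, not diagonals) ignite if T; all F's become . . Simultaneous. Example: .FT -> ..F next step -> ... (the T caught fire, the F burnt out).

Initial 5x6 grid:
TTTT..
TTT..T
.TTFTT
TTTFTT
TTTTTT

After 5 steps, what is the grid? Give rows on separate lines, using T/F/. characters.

Step 1: 5 trees catch fire, 2 burn out
  TTTT..
  TTT..T
  .TF.FT
  TTF.FT
  TTTFTT
Step 2: 7 trees catch fire, 5 burn out
  TTTT..
  TTF..T
  .F...F
  TF...F
  TTF.FT
Step 3: 6 trees catch fire, 7 burn out
  TTFT..
  TF...F
  ......
  F.....
  TF...F
Step 4: 4 trees catch fire, 6 burn out
  TF.F..
  F.....
  ......
  ......
  F.....
Step 5: 1 trees catch fire, 4 burn out
  F.....
  ......
  ......
  ......
  ......

F.....
......
......
......
......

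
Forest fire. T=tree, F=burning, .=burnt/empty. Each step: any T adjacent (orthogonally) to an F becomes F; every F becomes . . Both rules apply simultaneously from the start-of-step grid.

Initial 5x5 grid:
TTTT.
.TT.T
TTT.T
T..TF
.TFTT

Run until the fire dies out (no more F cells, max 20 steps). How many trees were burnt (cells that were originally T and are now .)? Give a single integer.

Answer: 6

Derivation:
Step 1: +5 fires, +2 burnt (F count now 5)
Step 2: +1 fires, +5 burnt (F count now 1)
Step 3: +0 fires, +1 burnt (F count now 0)
Fire out after step 3
Initially T: 16, now '.': 15
Total burnt (originally-T cells now '.'): 6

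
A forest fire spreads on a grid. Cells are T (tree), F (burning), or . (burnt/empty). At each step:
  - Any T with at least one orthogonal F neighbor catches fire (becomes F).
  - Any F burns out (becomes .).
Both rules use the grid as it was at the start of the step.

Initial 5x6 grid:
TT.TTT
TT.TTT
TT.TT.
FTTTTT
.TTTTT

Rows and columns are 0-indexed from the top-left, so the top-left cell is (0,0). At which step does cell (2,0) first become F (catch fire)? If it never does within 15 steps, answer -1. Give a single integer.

Step 1: cell (2,0)='F' (+2 fires, +1 burnt)
  -> target ignites at step 1
Step 2: cell (2,0)='.' (+4 fires, +2 burnt)
Step 3: cell (2,0)='.' (+4 fires, +4 burnt)
Step 4: cell (2,0)='.' (+4 fires, +4 burnt)
Step 5: cell (2,0)='.' (+4 fires, +4 burnt)
Step 6: cell (2,0)='.' (+3 fires, +4 burnt)
Step 7: cell (2,0)='.' (+2 fires, +3 burnt)
Step 8: cell (2,0)='.' (+1 fires, +2 burnt)
Step 9: cell (2,0)='.' (+0 fires, +1 burnt)
  fire out at step 9

1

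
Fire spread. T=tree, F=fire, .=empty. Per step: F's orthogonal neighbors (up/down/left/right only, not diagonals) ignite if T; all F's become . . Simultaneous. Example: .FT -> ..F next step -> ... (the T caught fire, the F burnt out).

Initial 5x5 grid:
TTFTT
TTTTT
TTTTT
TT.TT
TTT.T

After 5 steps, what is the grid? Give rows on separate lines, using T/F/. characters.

Step 1: 3 trees catch fire, 1 burn out
  TF.FT
  TTFTT
  TTTTT
  TT.TT
  TTT.T
Step 2: 5 trees catch fire, 3 burn out
  F...F
  TF.FT
  TTFTT
  TT.TT
  TTT.T
Step 3: 4 trees catch fire, 5 burn out
  .....
  F...F
  TF.FT
  TT.TT
  TTT.T
Step 4: 4 trees catch fire, 4 burn out
  .....
  .....
  F...F
  TF.FT
  TTT.T
Step 5: 3 trees catch fire, 4 burn out
  .....
  .....
  .....
  F...F
  TFT.T

.....
.....
.....
F...F
TFT.T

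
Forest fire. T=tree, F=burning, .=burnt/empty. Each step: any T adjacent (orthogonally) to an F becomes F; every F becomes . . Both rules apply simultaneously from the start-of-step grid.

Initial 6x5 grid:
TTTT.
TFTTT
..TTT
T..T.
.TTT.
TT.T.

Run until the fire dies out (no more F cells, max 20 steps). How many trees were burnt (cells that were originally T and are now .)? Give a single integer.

Step 1: +3 fires, +1 burnt (F count now 3)
Step 2: +4 fires, +3 burnt (F count now 4)
Step 3: +3 fires, +4 burnt (F count now 3)
Step 4: +2 fires, +3 burnt (F count now 2)
Step 5: +1 fires, +2 burnt (F count now 1)
Step 6: +2 fires, +1 burnt (F count now 2)
Step 7: +1 fires, +2 burnt (F count now 1)
Step 8: +1 fires, +1 burnt (F count now 1)
Step 9: +1 fires, +1 burnt (F count now 1)
Step 10: +0 fires, +1 burnt (F count now 0)
Fire out after step 10
Initially T: 19, now '.': 29
Total burnt (originally-T cells now '.'): 18

Answer: 18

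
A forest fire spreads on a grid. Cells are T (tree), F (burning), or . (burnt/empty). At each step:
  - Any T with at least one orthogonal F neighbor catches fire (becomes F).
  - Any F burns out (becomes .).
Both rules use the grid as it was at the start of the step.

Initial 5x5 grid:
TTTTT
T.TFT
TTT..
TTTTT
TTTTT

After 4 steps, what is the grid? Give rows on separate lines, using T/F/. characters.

Step 1: 3 trees catch fire, 1 burn out
  TTTFT
  T.F.F
  TTT..
  TTTTT
  TTTTT
Step 2: 3 trees catch fire, 3 burn out
  TTF.F
  T....
  TTF..
  TTTTT
  TTTTT
Step 3: 3 trees catch fire, 3 burn out
  TF...
  T....
  TF...
  TTFTT
  TTTTT
Step 4: 5 trees catch fire, 3 burn out
  F....
  T....
  F....
  TF.FT
  TTFTT

F....
T....
F....
TF.FT
TTFTT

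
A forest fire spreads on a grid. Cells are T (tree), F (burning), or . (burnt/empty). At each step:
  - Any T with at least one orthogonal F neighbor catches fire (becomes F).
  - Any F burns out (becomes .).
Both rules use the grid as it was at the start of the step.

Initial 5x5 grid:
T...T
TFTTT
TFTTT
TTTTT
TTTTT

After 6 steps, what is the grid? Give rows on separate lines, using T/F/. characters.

Step 1: 5 trees catch fire, 2 burn out
  T...T
  F.FTT
  F.FTT
  TFTTT
  TTTTT
Step 2: 6 trees catch fire, 5 burn out
  F...T
  ...FT
  ...FT
  F.FTT
  TFTTT
Step 3: 5 trees catch fire, 6 burn out
  ....T
  ....F
  ....F
  ...FT
  F.FTT
Step 4: 3 trees catch fire, 5 burn out
  ....F
  .....
  .....
  ....F
  ...FT
Step 5: 1 trees catch fire, 3 burn out
  .....
  .....
  .....
  .....
  ....F
Step 6: 0 trees catch fire, 1 burn out
  .....
  .....
  .....
  .....
  .....

.....
.....
.....
.....
.....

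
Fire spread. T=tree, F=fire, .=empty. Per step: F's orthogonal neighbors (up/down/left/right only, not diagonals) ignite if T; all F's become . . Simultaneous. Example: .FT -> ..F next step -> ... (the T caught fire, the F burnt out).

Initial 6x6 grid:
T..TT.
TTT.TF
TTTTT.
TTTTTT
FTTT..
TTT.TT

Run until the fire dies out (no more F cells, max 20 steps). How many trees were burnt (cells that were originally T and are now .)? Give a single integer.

Answer: 24

Derivation:
Step 1: +4 fires, +2 burnt (F count now 4)
Step 2: +6 fires, +4 burnt (F count now 6)
Step 3: +8 fires, +6 burnt (F count now 8)
Step 4: +5 fires, +8 burnt (F count now 5)
Step 5: +1 fires, +5 burnt (F count now 1)
Step 6: +0 fires, +1 burnt (F count now 0)
Fire out after step 6
Initially T: 26, now '.': 34
Total burnt (originally-T cells now '.'): 24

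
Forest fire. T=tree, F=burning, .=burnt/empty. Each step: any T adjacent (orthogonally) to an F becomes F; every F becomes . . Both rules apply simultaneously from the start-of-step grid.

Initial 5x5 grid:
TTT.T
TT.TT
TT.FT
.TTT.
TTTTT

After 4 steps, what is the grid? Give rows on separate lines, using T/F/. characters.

Step 1: 3 trees catch fire, 1 burn out
  TTT.T
  TT.FT
  TT..F
  .TTF.
  TTTTT
Step 2: 3 trees catch fire, 3 burn out
  TTT.T
  TT..F
  TT...
  .TF..
  TTTFT
Step 3: 4 trees catch fire, 3 burn out
  TTT.F
  TT...
  TT...
  .F...
  TTF.F
Step 4: 2 trees catch fire, 4 burn out
  TTT..
  TT...
  TF...
  .....
  TF...

TTT..
TT...
TF...
.....
TF...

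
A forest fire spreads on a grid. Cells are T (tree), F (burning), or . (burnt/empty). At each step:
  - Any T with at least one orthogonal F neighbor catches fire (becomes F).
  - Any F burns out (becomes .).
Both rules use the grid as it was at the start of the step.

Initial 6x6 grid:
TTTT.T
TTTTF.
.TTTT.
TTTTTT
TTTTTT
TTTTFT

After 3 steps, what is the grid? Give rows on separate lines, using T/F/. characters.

Step 1: 5 trees catch fire, 2 burn out
  TTTT.T
  TTTF..
  .TTTF.
  TTTTTT
  TTTTFT
  TTTF.F
Step 2: 7 trees catch fire, 5 burn out
  TTTF.T
  TTF...
  .TTF..
  TTTTFT
  TTTF.F
  TTF...
Step 3: 7 trees catch fire, 7 burn out
  TTF..T
  TF....
  .TF...
  TTTF.F
  TTF...
  TF....

TTF..T
TF....
.TF...
TTTF.F
TTF...
TF....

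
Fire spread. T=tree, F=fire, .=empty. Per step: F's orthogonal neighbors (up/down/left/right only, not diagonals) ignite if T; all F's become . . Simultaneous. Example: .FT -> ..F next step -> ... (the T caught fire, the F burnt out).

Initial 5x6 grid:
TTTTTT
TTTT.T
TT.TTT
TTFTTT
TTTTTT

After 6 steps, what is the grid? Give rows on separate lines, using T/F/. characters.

Step 1: 3 trees catch fire, 1 burn out
  TTTTTT
  TTTT.T
  TT.TTT
  TF.FTT
  TTFTTT
Step 2: 6 trees catch fire, 3 burn out
  TTTTTT
  TTTT.T
  TF.FTT
  F...FT
  TF.FTT
Step 3: 7 trees catch fire, 6 burn out
  TTTTTT
  TFTF.T
  F...FT
  .....F
  F...FT
Step 4: 6 trees catch fire, 7 burn out
  TFTFTT
  F.F..T
  .....F
  ......
  .....F
Step 5: 4 trees catch fire, 6 burn out
  F.F.FT
  .....F
  ......
  ......
  ......
Step 6: 1 trees catch fire, 4 burn out
  .....F
  ......
  ......
  ......
  ......

.....F
......
......
......
......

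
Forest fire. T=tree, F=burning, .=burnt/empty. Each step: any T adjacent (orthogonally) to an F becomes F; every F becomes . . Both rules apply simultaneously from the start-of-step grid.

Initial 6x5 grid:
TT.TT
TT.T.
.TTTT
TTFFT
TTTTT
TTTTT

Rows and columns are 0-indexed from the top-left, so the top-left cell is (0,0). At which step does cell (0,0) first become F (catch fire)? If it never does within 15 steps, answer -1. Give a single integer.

Step 1: cell (0,0)='T' (+6 fires, +2 burnt)
Step 2: cell (0,0)='T' (+8 fires, +6 burnt)
Step 3: cell (0,0)='T' (+5 fires, +8 burnt)
Step 4: cell (0,0)='T' (+4 fires, +5 burnt)
Step 5: cell (0,0)='F' (+1 fires, +4 burnt)
  -> target ignites at step 5
Step 6: cell (0,0)='.' (+0 fires, +1 burnt)
  fire out at step 6

5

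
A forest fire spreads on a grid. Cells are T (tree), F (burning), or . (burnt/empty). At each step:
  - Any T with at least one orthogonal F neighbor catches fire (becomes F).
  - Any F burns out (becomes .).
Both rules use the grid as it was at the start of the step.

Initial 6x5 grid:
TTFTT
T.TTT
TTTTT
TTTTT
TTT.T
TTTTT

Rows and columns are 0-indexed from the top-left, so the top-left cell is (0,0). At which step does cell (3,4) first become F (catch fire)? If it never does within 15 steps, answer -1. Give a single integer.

Step 1: cell (3,4)='T' (+3 fires, +1 burnt)
Step 2: cell (3,4)='T' (+4 fires, +3 burnt)
Step 3: cell (3,4)='T' (+5 fires, +4 burnt)
Step 4: cell (3,4)='T' (+5 fires, +5 burnt)
Step 5: cell (3,4)='F' (+4 fires, +5 burnt)
  -> target ignites at step 5
Step 6: cell (3,4)='.' (+4 fires, +4 burnt)
Step 7: cell (3,4)='.' (+2 fires, +4 burnt)
Step 8: cell (3,4)='.' (+0 fires, +2 burnt)
  fire out at step 8

5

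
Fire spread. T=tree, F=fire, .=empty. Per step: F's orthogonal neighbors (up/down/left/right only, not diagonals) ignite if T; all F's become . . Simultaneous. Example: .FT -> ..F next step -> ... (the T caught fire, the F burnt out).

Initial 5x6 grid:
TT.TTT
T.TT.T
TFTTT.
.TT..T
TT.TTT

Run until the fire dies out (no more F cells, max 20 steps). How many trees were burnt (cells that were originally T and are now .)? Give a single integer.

Step 1: +3 fires, +1 burnt (F count now 3)
Step 2: +5 fires, +3 burnt (F count now 5)
Step 3: +4 fires, +5 burnt (F count now 4)
Step 4: +2 fires, +4 burnt (F count now 2)
Step 5: +1 fires, +2 burnt (F count now 1)
Step 6: +1 fires, +1 burnt (F count now 1)
Step 7: +1 fires, +1 burnt (F count now 1)
Step 8: +0 fires, +1 burnt (F count now 0)
Fire out after step 8
Initially T: 21, now '.': 26
Total burnt (originally-T cells now '.'): 17

Answer: 17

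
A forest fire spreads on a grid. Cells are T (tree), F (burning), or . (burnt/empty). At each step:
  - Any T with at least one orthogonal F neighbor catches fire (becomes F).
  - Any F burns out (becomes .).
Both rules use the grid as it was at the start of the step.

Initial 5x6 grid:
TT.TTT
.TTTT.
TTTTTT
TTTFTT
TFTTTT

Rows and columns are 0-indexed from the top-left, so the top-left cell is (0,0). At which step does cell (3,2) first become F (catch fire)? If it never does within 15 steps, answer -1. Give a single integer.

Step 1: cell (3,2)='F' (+7 fires, +2 burnt)
  -> target ignites at step 1
Step 2: cell (3,2)='.' (+7 fires, +7 burnt)
Step 3: cell (3,2)='.' (+7 fires, +7 burnt)
Step 4: cell (3,2)='.' (+2 fires, +7 burnt)
Step 5: cell (3,2)='.' (+2 fires, +2 burnt)
Step 6: cell (3,2)='.' (+0 fires, +2 burnt)
  fire out at step 6

1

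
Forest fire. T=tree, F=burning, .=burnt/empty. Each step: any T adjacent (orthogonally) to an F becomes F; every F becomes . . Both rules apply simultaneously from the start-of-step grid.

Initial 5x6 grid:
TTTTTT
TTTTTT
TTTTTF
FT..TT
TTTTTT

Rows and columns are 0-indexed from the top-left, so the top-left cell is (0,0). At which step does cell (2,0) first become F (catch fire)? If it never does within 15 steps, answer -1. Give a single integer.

Step 1: cell (2,0)='F' (+6 fires, +2 burnt)
  -> target ignites at step 1
Step 2: cell (2,0)='.' (+8 fires, +6 burnt)
Step 3: cell (2,0)='.' (+7 fires, +8 burnt)
Step 4: cell (2,0)='.' (+4 fires, +7 burnt)
Step 5: cell (2,0)='.' (+1 fires, +4 burnt)
Step 6: cell (2,0)='.' (+0 fires, +1 burnt)
  fire out at step 6

1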